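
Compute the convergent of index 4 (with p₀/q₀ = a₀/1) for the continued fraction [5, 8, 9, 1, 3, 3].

Using pₖ = aₖpₖ₋₁ + pₖ₋₂, qₖ = aₖqₖ₋₁ + qₖ₋₂ (with p₋₁=1, p₋₂=0, q₋₁=0, q₋₂=1):
  k=0: a=5, p=5, q=1
  k=1: a=8, p=41, q=8
  k=2: a=9, p=374, q=73
  k=3: a=1, p=415, q=81
  k=4: a=3, p=1619, q=316

1619/316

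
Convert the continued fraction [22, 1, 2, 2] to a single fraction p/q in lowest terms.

Using pₖ = aₖpₖ₋₁ + pₖ₋₂ and qₖ = aₖqₖ₋₁ + qₖ₋₂:
  k=0: a=22, p=22, q=1
  k=1: a=1, p=23, q=1
  k=2: a=2, p=68, q=3
  k=3: a=2, p=159, q=7

159/7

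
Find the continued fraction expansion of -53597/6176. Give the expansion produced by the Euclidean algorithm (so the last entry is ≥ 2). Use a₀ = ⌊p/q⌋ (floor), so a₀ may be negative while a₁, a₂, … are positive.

[-9; 3, 9, 4, 7, 2, 3]

-53597 = -9*6176 + 1987
6176 = 3*1987 + 215
1987 = 9*215 + 52
215 = 4*52 + 7
52 = 7*7 + 3
7 = 2*3 + 1
3 = 3*1 + 0  (stop)
So -53597/6176 = [-9; 3, 9, 4, 7, 2, 3].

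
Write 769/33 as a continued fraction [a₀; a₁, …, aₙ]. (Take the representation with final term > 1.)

769 = 23·33 + 10
33 = 3·10 + 3
10 = 3·3 + 1
3 = 3·1 + 0  (stop)
So 769/33 = [23; 3, 3, 3].

[23; 3, 3, 3]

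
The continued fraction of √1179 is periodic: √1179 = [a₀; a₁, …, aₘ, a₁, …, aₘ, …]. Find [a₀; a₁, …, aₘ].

[34; 2, 1, 33, 1, 2, 68]

a₀ = ⌊√1179⌋ = 34.
With m₀=0, d₀=1 and mₖ₊₁ = dₖaₖ − mₖ, dₖ₊₁ = (n − mₖ₊₁²)/dₖ, aₖ₊₁ = ⌊(a₀+mₖ₊₁)/dₖ₊₁⌋:
  k=1: m=34, d=23, a=2
  k=2: m=12, d=45, a=1
  k=3: m=33, d=2, a=33
  k=4: m=33, d=45, a=1
  k=5: m=12, d=23, a=2
  k=6: m=34, d=1, a=68
d=1 and a=2a₀=68 at k=6, so the next step gives (m, d) = (34, 23) again — its k=1 value — and the period has length 6.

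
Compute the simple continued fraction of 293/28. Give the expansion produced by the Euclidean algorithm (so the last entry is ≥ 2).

[10; 2, 6, 2]

293 = 10×28 + 13
28 = 2×13 + 2
13 = 6×2 + 1
2 = 2×1 + 0  (stop)
So 293/28 = [10; 2, 6, 2].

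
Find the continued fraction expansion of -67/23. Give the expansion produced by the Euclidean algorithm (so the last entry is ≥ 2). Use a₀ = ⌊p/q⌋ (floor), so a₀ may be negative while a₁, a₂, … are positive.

-67 = -3·23 + 2
23 = 11·2 + 1
2 = 2·1 + 0  (stop)
So -67/23 = [-3; 11, 2].

[-3; 11, 2]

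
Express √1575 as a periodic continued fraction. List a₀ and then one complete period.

[39; 1, 2, 5, 2, 1, 78]

a₀ = ⌊√1575⌋ = 39.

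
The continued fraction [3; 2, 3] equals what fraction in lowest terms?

Using pₖ = aₖpₖ₋₁ + pₖ₋₂ and qₖ = aₖqₖ₋₁ + qₖ₋₂:
  k=0: a=3, p=3, q=1
  k=1: a=2, p=7, q=2
  k=2: a=3, p=24, q=7

24/7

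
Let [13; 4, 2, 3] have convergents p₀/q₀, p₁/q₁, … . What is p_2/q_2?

Using pₖ = aₖpₖ₋₁ + pₖ₋₂, qₖ = aₖqₖ₋₁ + qₖ₋₂ (with p₋₁=1, p₋₂=0, q₋₁=0, q₋₂=1):
  k=0: a=13, p=13, q=1
  k=1: a=4, p=53, q=4
  k=2: a=2, p=119, q=9

119/9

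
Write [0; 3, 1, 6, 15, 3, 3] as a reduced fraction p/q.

1081/4171

Fold from the inside: start with 3/1.
  3 + 1/3 = 10/3
  15 + 3/10 = 153/10
  6 + 10/153 = 928/153
  1 + 153/928 = 1081/928
  3 + 928/1081 = 4171/1081
  0 + 1081/4171 = 1081/4171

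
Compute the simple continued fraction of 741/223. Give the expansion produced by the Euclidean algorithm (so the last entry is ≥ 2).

[3; 3, 10, 3, 2]

741 = 3×223 + 72
223 = 3×72 + 7
72 = 10×7 + 2
7 = 3×2 + 1
2 = 2×1 + 0  (stop)
So 741/223 = [3; 3, 10, 3, 2].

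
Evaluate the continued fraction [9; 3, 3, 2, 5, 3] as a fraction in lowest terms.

Fold from the inside: start with 3/1.
  5 + 1/3 = 16/3
  2 + 3/16 = 35/16
  3 + 16/35 = 121/35
  3 + 35/121 = 398/121
  9 + 121/398 = 3703/398

3703/398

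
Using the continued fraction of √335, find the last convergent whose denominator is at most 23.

183/10

√335 = [18; 3, 3, 3, 36, …] (period length 4).
Convergents:
  p_0/q_0 = 18/1
  p_1/q_1 = 55/3
  p_2/q_2 = 183/10
  p_3/q_3 = 604/33
q_2 = 10 ≤ 23 < 33 = q_3, so the answer is 183/10.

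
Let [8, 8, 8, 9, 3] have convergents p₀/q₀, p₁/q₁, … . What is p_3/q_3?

4817/593

Using pₖ = aₖpₖ₋₁ + pₖ₋₂, qₖ = aₖqₖ₋₁ + qₖ₋₂ (with p₋₁=1, p₋₂=0, q₋₁=0, q₋₂=1):
  k=0: a=8, p=8, q=1
  k=1: a=8, p=65, q=8
  k=2: a=8, p=528, q=65
  k=3: a=9, p=4817, q=593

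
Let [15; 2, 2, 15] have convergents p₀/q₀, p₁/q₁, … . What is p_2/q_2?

77/5

Using pₖ = aₖpₖ₋₁ + pₖ₋₂, qₖ = aₖqₖ₋₁ + qₖ₋₂ (with p₋₁=1, p₋₂=0, q₋₁=0, q₋₂=1):
  k=0: a=15, p=15, q=1
  k=1: a=2, p=31, q=2
  k=2: a=2, p=77, q=5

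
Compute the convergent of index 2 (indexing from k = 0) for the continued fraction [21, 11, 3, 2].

717/34

Using pₖ = aₖpₖ₋₁ + pₖ₋₂, qₖ = aₖqₖ₋₁ + qₖ₋₂ (with p₋₁=1, p₋₂=0, q₋₁=0, q₋₂=1):
  k=0: a=21, p=21, q=1
  k=1: a=11, p=232, q=11
  k=2: a=3, p=717, q=34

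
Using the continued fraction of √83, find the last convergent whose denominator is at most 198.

1485/163

√83 = [9; 9, 18, …] (period length 2).
Convergents:
  p_0/q_0 = 9/1
  p_1/q_1 = 82/9
  p_2/q_2 = 1485/163
  p_3/q_3 = 13447/1476
q_2 = 163 ≤ 198 < 1476 = q_3, so the answer is 1485/163.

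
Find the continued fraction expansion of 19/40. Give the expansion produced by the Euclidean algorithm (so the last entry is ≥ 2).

19 = 0×40 + 19
40 = 2×19 + 2
19 = 9×2 + 1
2 = 2×1 + 0  (stop)
So 19/40 = [0; 2, 9, 2].

[0; 2, 9, 2]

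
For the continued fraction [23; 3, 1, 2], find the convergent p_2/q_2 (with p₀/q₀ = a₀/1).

93/4

Using pₖ = aₖpₖ₋₁ + pₖ₋₂, qₖ = aₖqₖ₋₁ + qₖ₋₂ (with p₋₁=1, p₋₂=0, q₋₁=0, q₋₂=1):
  k=0: a=23, p=23, q=1
  k=1: a=3, p=70, q=3
  k=2: a=1, p=93, q=4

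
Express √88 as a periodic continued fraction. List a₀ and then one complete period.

[9; 2, 1, 1, 1, 2, 18]

a₀ = ⌊√88⌋ = 9.
With m₀=0, d₀=1 and mₖ₊₁ = dₖaₖ − mₖ, dₖ₊₁ = (n − mₖ₊₁²)/dₖ, aₖ₊₁ = ⌊(a₀+mₖ₊₁)/dₖ₊₁⌋:
  k=1: m=9, d=7, a=2
  k=2: m=5, d=9, a=1
  k=3: m=4, d=8, a=1
  k=4: m=4, d=9, a=1
  k=5: m=5, d=7, a=2
  k=6: m=9, d=1, a=18
d=1 and a=2a₀=18 at k=6, so the next step gives (m, d) = (9, 7) again — its k=1 value — and the period has length 6.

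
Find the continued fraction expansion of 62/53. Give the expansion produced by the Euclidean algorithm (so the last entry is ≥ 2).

[1; 5, 1, 8]

62 = 1×53 + 9
53 = 5×9 + 8
9 = 1×8 + 1
8 = 8×1 + 0  (stop)
So 62/53 = [1; 5, 1, 8].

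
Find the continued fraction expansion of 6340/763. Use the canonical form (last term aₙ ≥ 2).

6340 = 8*763 + 236
763 = 3*236 + 55
236 = 4*55 + 16
55 = 3*16 + 7
16 = 2*7 + 2
7 = 3*2 + 1
2 = 2*1 + 0  (stop)
So 6340/763 = [8; 3, 4, 3, 2, 3, 2].

[8; 3, 4, 3, 2, 3, 2]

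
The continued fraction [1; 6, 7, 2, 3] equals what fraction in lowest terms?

Using pₖ = aₖpₖ₋₁ + pₖ₋₂ and qₖ = aₖqₖ₋₁ + qₖ₋₂:
  k=0: a=1, p=1, q=1
  k=1: a=6, p=7, q=6
  k=2: a=7, p=50, q=43
  k=3: a=2, p=107, q=92
  k=4: a=3, p=371, q=319

371/319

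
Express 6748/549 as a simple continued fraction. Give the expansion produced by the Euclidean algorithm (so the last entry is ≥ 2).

[12; 3, 2, 3, 7, 3]

6748 = 12*549 + 160
549 = 3*160 + 69
160 = 2*69 + 22
69 = 3*22 + 3
22 = 7*3 + 1
3 = 3*1 + 0  (stop)
So 6748/549 = [12; 3, 2, 3, 7, 3].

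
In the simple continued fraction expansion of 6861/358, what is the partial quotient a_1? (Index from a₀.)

6

6861 = 19·358 + 59   →  a_0 = 19
358 = 6·59 + 4   →  a_1 = 6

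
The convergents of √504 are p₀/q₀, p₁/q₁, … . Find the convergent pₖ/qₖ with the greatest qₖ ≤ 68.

√504 = [22; 2, 4, 2, 44, …] (period length 4).
Convergents:
  p_0/q_0 = 22/1
  p_1/q_1 = 45/2
  p_2/q_2 = 202/9
  p_3/q_3 = 449/20
  p_4/q_4 = 19958/889
q_3 = 20 ≤ 68 < 889 = q_4, so the answer is 449/20.

449/20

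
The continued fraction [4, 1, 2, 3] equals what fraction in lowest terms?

Using pₖ = aₖpₖ₋₁ + pₖ₋₂ and qₖ = aₖqₖ₋₁ + qₖ₋₂:
  k=0: a=4, p=4, q=1
  k=1: a=1, p=5, q=1
  k=2: a=2, p=14, q=3
  k=3: a=3, p=47, q=10

47/10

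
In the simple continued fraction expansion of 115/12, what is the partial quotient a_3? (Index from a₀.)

115 = 9·12 + 7   →  a_0 = 9
12 = 1·7 + 5   →  a_1 = 1
7 = 1·5 + 2   →  a_2 = 1
5 = 2·2 + 1   →  a_3 = 2

2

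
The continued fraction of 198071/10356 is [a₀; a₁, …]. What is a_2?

1

198071 = 19·10356 + 1307   →  a_0 = 19
10356 = 7·1307 + 1207   →  a_1 = 7
1307 = 1·1207 + 100   →  a_2 = 1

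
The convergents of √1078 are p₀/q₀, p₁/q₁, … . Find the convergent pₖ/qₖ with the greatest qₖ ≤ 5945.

77617/2364

√1078 = [32; 1, 4, 1, 64, …] (period length 4).
Convergents:
  p_0/q_0 = 32/1
  p_1/q_1 = 33/1
  p_2/q_2 = 164/5
  p_3/q_3 = 197/6
  p_4/q_4 = 12772/389
  p_5/q_5 = 12969/395
  p_6/q_6 = 64648/1969
  p_7/q_7 = 77617/2364
  p_8/q_8 = 5032136/153265
q_7 = 2364 ≤ 5945 < 153265 = q_8, so the answer is 77617/2364.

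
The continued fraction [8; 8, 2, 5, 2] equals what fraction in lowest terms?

1648/203

Fold from the inside: start with 2/1.
  5 + 1/2 = 11/2
  2 + 2/11 = 24/11
  8 + 11/24 = 203/24
  8 + 24/203 = 1648/203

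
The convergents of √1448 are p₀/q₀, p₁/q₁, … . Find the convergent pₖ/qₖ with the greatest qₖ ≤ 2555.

54986/1445

√1448 = [38; 19, 76, …] (period length 2).
Convergents:
  p_0/q_0 = 38/1
  p_1/q_1 = 723/19
  p_2/q_2 = 54986/1445
  p_3/q_3 = 1045457/27474
q_2 = 1445 ≤ 2555 < 27474 = q_3, so the answer is 54986/1445.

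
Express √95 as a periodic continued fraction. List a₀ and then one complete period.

[9; 1, 2, 1, 18]

a₀ = ⌊√95⌋ = 9.
With m₀=0, d₀=1 and mₖ₊₁ = dₖaₖ − mₖ, dₖ₊₁ = (n − mₖ₊₁²)/dₖ, aₖ₊₁ = ⌊(a₀+mₖ₊₁)/dₖ₊₁⌋:
  k=1: m=9, d=14, a=1
  k=2: m=5, d=5, a=2
  k=3: m=5, d=14, a=1
  k=4: m=9, d=1, a=18
d=1 and a=2a₀=18 at k=4, so the next step gives (m, d) = (9, 14) again — its k=1 value — and the period has length 4.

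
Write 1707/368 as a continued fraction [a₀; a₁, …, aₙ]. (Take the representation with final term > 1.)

[4; 1, 1, 1, 3, 3, 2, 4]

1707 = 4*368 + 235
368 = 1*235 + 133
235 = 1*133 + 102
133 = 1*102 + 31
102 = 3*31 + 9
31 = 3*9 + 4
9 = 2*4 + 1
4 = 4*1 + 0  (stop)
So 1707/368 = [4; 1, 1, 1, 3, 3, 2, 4].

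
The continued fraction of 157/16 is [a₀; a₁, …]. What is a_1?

157 = 9·16 + 13   →  a_0 = 9
16 = 1·13 + 3   →  a_1 = 1

1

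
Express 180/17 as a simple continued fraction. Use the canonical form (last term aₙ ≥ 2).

[10; 1, 1, 2, 3]

180 = 10·17 + 10
17 = 1·10 + 7
10 = 1·7 + 3
7 = 2·3 + 1
3 = 3·1 + 0  (stop)
So 180/17 = [10; 1, 1, 2, 3].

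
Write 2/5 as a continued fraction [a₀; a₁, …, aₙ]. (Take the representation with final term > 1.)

[0; 2, 2]

2 = 0×5 + 2
5 = 2×2 + 1
2 = 2×1 + 0  (stop)
So 2/5 = [0; 2, 2].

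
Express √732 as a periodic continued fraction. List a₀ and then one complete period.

a₀ = ⌊√732⌋ = 27.
With m₀=0, d₀=1 and mₖ₊₁ = dₖaₖ − mₖ, dₖ₊₁ = (n − mₖ₊₁²)/dₖ, aₖ₊₁ = ⌊(a₀+mₖ₊₁)/dₖ₊₁⌋:
  k=1: m=27, d=3, a=18
  k=2: m=27, d=1, a=54
d=1 and a=2a₀=54 at k=2, so the next step gives (m, d) = (27, 3) again — its k=1 value — and the period has length 2.

[27; 18, 54]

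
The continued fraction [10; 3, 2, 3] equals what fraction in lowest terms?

247/24

Fold from the inside: start with 3/1.
  2 + 1/3 = 7/3
  3 + 3/7 = 24/7
  10 + 7/24 = 247/24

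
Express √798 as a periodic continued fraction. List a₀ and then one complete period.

[28; 4, 56]

a₀ = ⌊√798⌋ = 28.
With m₀=0, d₀=1 and mₖ₊₁ = dₖaₖ − mₖ, dₖ₊₁ = (n − mₖ₊₁²)/dₖ, aₖ₊₁ = ⌊(a₀+mₖ₊₁)/dₖ₊₁⌋:
  k=1: m=28, d=14, a=4
  k=2: m=28, d=1, a=56
d=1 and a=2a₀=56 at k=2, so the next step gives (m, d) = (28, 14) again — its k=1 value — and the period has length 2.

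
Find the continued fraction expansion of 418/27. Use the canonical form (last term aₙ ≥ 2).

418 = 15×27 + 13
27 = 2×13 + 1
13 = 13×1 + 0  (stop)
So 418/27 = [15; 2, 13].

[15; 2, 13]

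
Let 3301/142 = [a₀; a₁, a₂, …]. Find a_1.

3301 = 23·142 + 35   →  a_0 = 23
142 = 4·35 + 2   →  a_1 = 4

4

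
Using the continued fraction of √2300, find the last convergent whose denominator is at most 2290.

109297/2279

√2300 = [47; 1, 22, 1, 94, …] (period length 4).
Convergents:
  p_0/q_0 = 47/1
  p_1/q_1 = 48/1
  p_2/q_2 = 1103/23
  p_3/q_3 = 1151/24
  p_4/q_4 = 109297/2279
  p_5/q_5 = 110448/2303
q_4 = 2279 ≤ 2290 < 2303 = q_5, so the answer is 109297/2279.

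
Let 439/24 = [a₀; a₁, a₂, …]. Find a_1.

439 = 18·24 + 7   →  a_0 = 18
24 = 3·7 + 3   →  a_1 = 3

3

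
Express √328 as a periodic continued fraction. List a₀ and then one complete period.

a₀ = ⌊√328⌋ = 18.
With m₀=0, d₀=1 and mₖ₊₁ = dₖaₖ − mₖ, dₖ₊₁ = (n − mₖ₊₁²)/dₖ, aₖ₊₁ = ⌊(a₀+mₖ₊₁)/dₖ₊₁⌋:
  k=1: m=18, d=4, a=9
  k=2: m=18, d=1, a=36
d=1 and a=2a₀=36 at k=2, so the next step gives (m, d) = (18, 4) again — its k=1 value — and the period has length 2.

[18; 9, 36]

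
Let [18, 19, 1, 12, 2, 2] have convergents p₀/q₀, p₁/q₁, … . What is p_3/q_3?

Using pₖ = aₖpₖ₋₁ + pₖ₋₂, qₖ = aₖqₖ₋₁ + qₖ₋₂ (with p₋₁=1, p₋₂=0, q₋₁=0, q₋₂=1):
  k=0: a=18, p=18, q=1
  k=1: a=19, p=343, q=19
  k=2: a=1, p=361, q=20
  k=3: a=12, p=4675, q=259

4675/259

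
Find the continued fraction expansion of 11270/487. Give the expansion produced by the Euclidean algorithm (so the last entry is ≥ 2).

[23; 7, 17, 4]

11270 = 23×487 + 69
487 = 7×69 + 4
69 = 17×4 + 1
4 = 4×1 + 0  (stop)
So 11270/487 = [23; 7, 17, 4].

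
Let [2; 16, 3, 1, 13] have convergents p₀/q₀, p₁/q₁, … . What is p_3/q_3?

Using pₖ = aₖpₖ₋₁ + pₖ₋₂, qₖ = aₖqₖ₋₁ + qₖ₋₂ (with p₋₁=1, p₋₂=0, q₋₁=0, q₋₂=1):
  k=0: a=2, p=2, q=1
  k=1: a=16, p=33, q=16
  k=2: a=3, p=101, q=49
  k=3: a=1, p=134, q=65

134/65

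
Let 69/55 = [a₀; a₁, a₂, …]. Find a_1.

3

69 = 1·55 + 14   →  a_0 = 1
55 = 3·14 + 13   →  a_1 = 3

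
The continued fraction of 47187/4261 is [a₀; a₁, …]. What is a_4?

3

47187 = 11·4261 + 316   →  a_0 = 11
4261 = 13·316 + 153   →  a_1 = 13
316 = 2·153 + 10   →  a_2 = 2
153 = 15·10 + 3   →  a_3 = 15
10 = 3·3 + 1   →  a_4 = 3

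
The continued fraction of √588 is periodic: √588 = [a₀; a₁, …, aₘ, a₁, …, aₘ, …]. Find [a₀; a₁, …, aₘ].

[24; 4, 48]

a₀ = ⌊√588⌋ = 24.
With m₀=0, d₀=1 and mₖ₊₁ = dₖaₖ − mₖ, dₖ₊₁ = (n − mₖ₊₁²)/dₖ, aₖ₊₁ = ⌊(a₀+mₖ₊₁)/dₖ₊₁⌋:
  k=1: m=24, d=12, a=4
  k=2: m=24, d=1, a=48
d=1 and a=2a₀=48 at k=2, so the next step gives (m, d) = (24, 12) again — its k=1 value — and the period has length 2.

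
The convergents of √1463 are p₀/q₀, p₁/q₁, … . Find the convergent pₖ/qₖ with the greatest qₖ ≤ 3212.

√1463 = [38; 4, 76, …] (period length 2).
Convergents:
  p_0/q_0 = 38/1
  p_1/q_1 = 153/4
  p_2/q_2 = 11666/305
  p_3/q_3 = 46817/1224
  p_4/q_4 = 3569758/93329
q_3 = 1224 ≤ 3212 < 93329 = q_4, so the answer is 46817/1224.

46817/1224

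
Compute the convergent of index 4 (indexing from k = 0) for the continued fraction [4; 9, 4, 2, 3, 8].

Using pₖ = aₖpₖ₋₁ + pₖ₋₂, qₖ = aₖqₖ₋₁ + qₖ₋₂ (with p₋₁=1, p₋₂=0, q₋₁=0, q₋₂=1):
  k=0: a=4, p=4, q=1
  k=1: a=9, p=37, q=9
  k=2: a=4, p=152, q=37
  k=3: a=2, p=341, q=83
  k=4: a=3, p=1175, q=286

1175/286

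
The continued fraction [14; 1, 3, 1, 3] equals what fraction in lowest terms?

281/19

Fold from the inside: start with 3/1.
  1 + 1/3 = 4/3
  3 + 3/4 = 15/4
  1 + 4/15 = 19/15
  14 + 15/19 = 281/19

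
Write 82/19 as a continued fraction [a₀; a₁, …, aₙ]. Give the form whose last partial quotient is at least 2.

82 = 4×19 + 6
19 = 3×6 + 1
6 = 6×1 + 0  (stop)
So 82/19 = [4; 3, 6].

[4; 3, 6]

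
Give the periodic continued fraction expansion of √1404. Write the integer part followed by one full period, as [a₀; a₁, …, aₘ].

a₀ = ⌊√1404⌋ = 37.
With m₀=0, d₀=1 and mₖ₊₁ = dₖaₖ − mₖ, dₖ₊₁ = (n − mₖ₊₁²)/dₖ, aₖ₊₁ = ⌊(a₀+mₖ₊₁)/dₖ₊₁⌋:
  k=1: m=37, d=35, a=2
  k=2: m=33, d=9, a=7
  k=3: m=30, d=56, a=1
  k=4: m=26, d=13, a=4
  k=5: m=26, d=56, a=1
  k=6: m=30, d=9, a=7
  k=7: m=33, d=35, a=2
  k=8: m=37, d=1, a=74
d=1 and a=2a₀=74 at k=8, so the next step gives (m, d) = (37, 35) again — its k=1 value — and the period has length 8.

[37; 2, 7, 1, 4, 1, 7, 2, 74]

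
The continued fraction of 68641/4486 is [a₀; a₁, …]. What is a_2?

3

68641 = 15·4486 + 1351   →  a_0 = 15
4486 = 3·1351 + 433   →  a_1 = 3
1351 = 3·433 + 52   →  a_2 = 3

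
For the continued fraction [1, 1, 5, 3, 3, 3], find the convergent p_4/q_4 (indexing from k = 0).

Using pₖ = aₖpₖ₋₁ + pₖ₋₂, qₖ = aₖqₖ₋₁ + qₖ₋₂ (with p₋₁=1, p₋₂=0, q₋₁=0, q₋₂=1):
  k=0: a=1, p=1, q=1
  k=1: a=1, p=2, q=1
  k=2: a=5, p=11, q=6
  k=3: a=3, p=35, q=19
  k=4: a=3, p=116, q=63

116/63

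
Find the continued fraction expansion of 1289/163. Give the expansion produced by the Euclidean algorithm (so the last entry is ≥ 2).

1289 = 7×163 + 148
163 = 1×148 + 15
148 = 9×15 + 13
15 = 1×13 + 2
13 = 6×2 + 1
2 = 2×1 + 0  (stop)
So 1289/163 = [7; 1, 9, 1, 6, 2].

[7; 1, 9, 1, 6, 2]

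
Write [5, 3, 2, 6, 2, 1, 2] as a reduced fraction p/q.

2015/381

Fold from the inside: start with 2/1.
  1 + 1/2 = 3/2
  2 + 2/3 = 8/3
  6 + 3/8 = 51/8
  2 + 8/51 = 110/51
  3 + 51/110 = 381/110
  5 + 110/381 = 2015/381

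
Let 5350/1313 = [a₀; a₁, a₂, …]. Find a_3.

1

5350 = 4·1313 + 98   →  a_0 = 4
1313 = 13·98 + 39   →  a_1 = 13
98 = 2·39 + 20   →  a_2 = 2
39 = 1·20 + 19   →  a_3 = 1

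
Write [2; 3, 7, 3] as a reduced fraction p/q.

Using pₖ = aₖpₖ₋₁ + pₖ₋₂ and qₖ = aₖqₖ₋₁ + qₖ₋₂:
  k=0: a=2, p=2, q=1
  k=1: a=3, p=7, q=3
  k=2: a=7, p=51, q=22
  k=3: a=3, p=160, q=69

160/69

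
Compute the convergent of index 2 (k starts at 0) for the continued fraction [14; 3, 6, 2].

272/19

Using pₖ = aₖpₖ₋₁ + pₖ₋₂, qₖ = aₖqₖ₋₁ + qₖ₋₂ (with p₋₁=1, p₋₂=0, q₋₁=0, q₋₂=1):
  k=0: a=14, p=14, q=1
  k=1: a=3, p=43, q=3
  k=2: a=6, p=272, q=19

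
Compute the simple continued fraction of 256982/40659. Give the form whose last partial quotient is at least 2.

256982 = 6*40659 + 13028
40659 = 3*13028 + 1575
13028 = 8*1575 + 428
1575 = 3*428 + 291
428 = 1*291 + 137
291 = 2*137 + 17
137 = 8*17 + 1
17 = 17*1 + 0  (stop)
So 256982/40659 = [6; 3, 8, 3, 1, 2, 8, 17].

[6; 3, 8, 3, 1, 2, 8, 17]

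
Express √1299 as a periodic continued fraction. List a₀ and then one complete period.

[36; 24, 72]

a₀ = ⌊√1299⌋ = 36.
With m₀=0, d₀=1 and mₖ₊₁ = dₖaₖ − mₖ, dₖ₊₁ = (n − mₖ₊₁²)/dₖ, aₖ₊₁ = ⌊(a₀+mₖ₊₁)/dₖ₊₁⌋:
  k=1: m=36, d=3, a=24
  k=2: m=36, d=1, a=72
d=1 and a=2a₀=72 at k=2, so the next step gives (m, d) = (36, 3) again — its k=1 value — and the period has length 2.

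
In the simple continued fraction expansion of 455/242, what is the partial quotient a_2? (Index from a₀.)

7

455 = 1·242 + 213   →  a_0 = 1
242 = 1·213 + 29   →  a_1 = 1
213 = 7·29 + 10   →  a_2 = 7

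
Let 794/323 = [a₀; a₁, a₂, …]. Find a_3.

2

794 = 2·323 + 148   →  a_0 = 2
323 = 2·148 + 27   →  a_1 = 2
148 = 5·27 + 13   →  a_2 = 5
27 = 2·13 + 1   →  a_3 = 2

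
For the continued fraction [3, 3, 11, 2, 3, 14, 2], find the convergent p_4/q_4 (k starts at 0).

Using pₖ = aₖpₖ₋₁ + pₖ₋₂, qₖ = aₖqₖ₋₁ + qₖ₋₂ (with p₋₁=1, p₋₂=0, q₋₁=0, q₋₂=1):
  k=0: a=3, p=3, q=1
  k=1: a=3, p=10, q=3
  k=2: a=11, p=113, q=34
  k=3: a=2, p=236, q=71
  k=4: a=3, p=821, q=247

821/247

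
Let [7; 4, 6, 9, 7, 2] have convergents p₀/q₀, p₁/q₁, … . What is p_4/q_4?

Using pₖ = aₖpₖ₋₁ + pₖ₋₂, qₖ = aₖqₖ₋₁ + qₖ₋₂ (with p₋₁=1, p₋₂=0, q₋₁=0, q₋₂=1):
  k=0: a=7, p=7, q=1
  k=1: a=4, p=29, q=4
  k=2: a=6, p=181, q=25
  k=3: a=9, p=1658, q=229
  k=4: a=7, p=11787, q=1628

11787/1628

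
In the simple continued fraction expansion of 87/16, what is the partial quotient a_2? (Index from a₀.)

3

87 = 5·16 + 7   →  a_0 = 5
16 = 2·7 + 2   →  a_1 = 2
7 = 3·2 + 1   →  a_2 = 3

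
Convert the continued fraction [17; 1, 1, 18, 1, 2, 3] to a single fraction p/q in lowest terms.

6725/384

Fold from the inside: start with 3/1.
  2 + 1/3 = 7/3
  1 + 3/7 = 10/7
  18 + 7/10 = 187/10
  1 + 10/187 = 197/187
  1 + 187/197 = 384/197
  17 + 197/384 = 6725/384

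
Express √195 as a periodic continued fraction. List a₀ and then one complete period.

a₀ = ⌊√195⌋ = 13.
With m₀=0, d₀=1 and mₖ₊₁ = dₖaₖ − mₖ, dₖ₊₁ = (n − mₖ₊₁²)/dₖ, aₖ₊₁ = ⌊(a₀+mₖ₊₁)/dₖ₊₁⌋:
  k=1: m=13, d=26, a=1
  k=2: m=13, d=1, a=26
d=1 and a=2a₀=26 at k=2, so the next step gives (m, d) = (13, 26) again — its k=1 value — and the period has length 2.

[13; 1, 26]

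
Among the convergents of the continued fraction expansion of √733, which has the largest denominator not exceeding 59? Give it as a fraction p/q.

√733 = [27; 13, 1, 1, 13, 54, …] (period length 5).
Convergents:
  p_0/q_0 = 27/1
  p_1/q_1 = 352/13
  p_2/q_2 = 379/14
  p_3/q_3 = 731/27
  p_4/q_4 = 9882/365
q_3 = 27 ≤ 59 < 365 = q_4, so the answer is 731/27.

731/27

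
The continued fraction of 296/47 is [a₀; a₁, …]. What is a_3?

296 = 6·47 + 14   →  a_0 = 6
47 = 3·14 + 5   →  a_1 = 3
14 = 2·5 + 4   →  a_2 = 2
5 = 1·4 + 1   →  a_3 = 1

1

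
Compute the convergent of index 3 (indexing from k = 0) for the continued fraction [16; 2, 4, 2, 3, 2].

329/20

Using pₖ = aₖpₖ₋₁ + pₖ₋₂, qₖ = aₖqₖ₋₁ + qₖ₋₂ (with p₋₁=1, p₋₂=0, q₋₁=0, q₋₂=1):
  k=0: a=16, p=16, q=1
  k=1: a=2, p=33, q=2
  k=2: a=4, p=148, q=9
  k=3: a=2, p=329, q=20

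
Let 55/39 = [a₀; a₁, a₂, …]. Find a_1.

55 = 1·39 + 16   →  a_0 = 1
39 = 2·16 + 7   →  a_1 = 2

2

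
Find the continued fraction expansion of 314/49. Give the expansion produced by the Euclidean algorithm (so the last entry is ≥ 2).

314 = 6*49 + 20
49 = 2*20 + 9
20 = 2*9 + 2
9 = 4*2 + 1
2 = 2*1 + 0  (stop)
So 314/49 = [6; 2, 2, 4, 2].

[6; 2, 2, 4, 2]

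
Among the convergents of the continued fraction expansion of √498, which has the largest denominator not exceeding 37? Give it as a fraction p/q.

√498 = [22; 3, 6, 22, 6, 3, 44, …] (period length 6).
Convergents:
  p_0/q_0 = 22/1
  p_1/q_1 = 67/3
  p_2/q_2 = 424/19
  p_3/q_3 = 9395/421
q_2 = 19 ≤ 37 < 421 = q_3, so the answer is 424/19.

424/19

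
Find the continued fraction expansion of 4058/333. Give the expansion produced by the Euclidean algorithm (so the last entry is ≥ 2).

[12; 5, 2, 1, 2, 3, 2]

4058 = 12*333 + 62
333 = 5*62 + 23
62 = 2*23 + 16
23 = 1*16 + 7
16 = 2*7 + 2
7 = 3*2 + 1
2 = 2*1 + 0  (stop)
So 4058/333 = [12; 5, 2, 1, 2, 3, 2].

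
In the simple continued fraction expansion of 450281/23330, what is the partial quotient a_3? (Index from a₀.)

19

450281 = 19·23330 + 7011   →  a_0 = 19
23330 = 3·7011 + 2297   →  a_1 = 3
7011 = 3·2297 + 120   →  a_2 = 3
2297 = 19·120 + 17   →  a_3 = 19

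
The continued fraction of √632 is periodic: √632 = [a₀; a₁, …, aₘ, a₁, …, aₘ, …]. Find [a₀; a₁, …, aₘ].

[25; 7, 6, 7, 50]

a₀ = ⌊√632⌋ = 25.
With m₀=0, d₀=1 and mₖ₊₁ = dₖaₖ − mₖ, dₖ₊₁ = (n − mₖ₊₁²)/dₖ, aₖ₊₁ = ⌊(a₀+mₖ₊₁)/dₖ₊₁⌋:
  k=1: m=25, d=7, a=7
  k=2: m=24, d=8, a=6
  k=3: m=24, d=7, a=7
  k=4: m=25, d=1, a=50
d=1 and a=2a₀=50 at k=4, so the next step gives (m, d) = (25, 7) again — its k=1 value — and the period has length 4.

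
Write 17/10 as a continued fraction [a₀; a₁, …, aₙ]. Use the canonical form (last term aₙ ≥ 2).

[1; 1, 2, 3]

17 = 1·10 + 7
10 = 1·7 + 3
7 = 2·3 + 1
3 = 3·1 + 0  (stop)
So 17/10 = [1; 1, 2, 3].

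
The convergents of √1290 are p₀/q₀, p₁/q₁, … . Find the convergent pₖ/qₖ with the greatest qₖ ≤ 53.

431/12

√1290 = [35; 1, 10, 1, 70, …] (period length 4).
Convergents:
  p_0/q_0 = 35/1
  p_1/q_1 = 36/1
  p_2/q_2 = 395/11
  p_3/q_3 = 431/12
  p_4/q_4 = 30565/851
q_3 = 12 ≤ 53 < 851 = q_4, so the answer is 431/12.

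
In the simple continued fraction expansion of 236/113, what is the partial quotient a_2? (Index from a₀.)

236 = 2·113 + 10   →  a_0 = 2
113 = 11·10 + 3   →  a_1 = 11
10 = 3·3 + 1   →  a_2 = 3

3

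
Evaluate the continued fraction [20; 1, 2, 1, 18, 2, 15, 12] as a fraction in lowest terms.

596967/28774

Using pₖ = aₖpₖ₋₁ + pₖ₋₂ and qₖ = aₖqₖ₋₁ + qₖ₋₂:
  k=0: a=20, p=20, q=1
  k=1: a=1, p=21, q=1
  k=2: a=2, p=62, q=3
  k=3: a=1, p=83, q=4
  k=4: a=18, p=1556, q=75
  k=5: a=2, p=3195, q=154
  k=6: a=15, p=49481, q=2385
  k=7: a=12, p=596967, q=28774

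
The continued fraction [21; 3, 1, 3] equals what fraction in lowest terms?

Fold from the inside: start with 3/1.
  1 + 1/3 = 4/3
  3 + 3/4 = 15/4
  21 + 4/15 = 319/15

319/15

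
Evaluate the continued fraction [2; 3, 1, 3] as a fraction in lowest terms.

Fold from the inside: start with 3/1.
  1 + 1/3 = 4/3
  3 + 3/4 = 15/4
  2 + 4/15 = 34/15

34/15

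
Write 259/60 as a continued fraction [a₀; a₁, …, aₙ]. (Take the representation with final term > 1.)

259 = 4×60 + 19
60 = 3×19 + 3
19 = 6×3 + 1
3 = 3×1 + 0  (stop)
So 259/60 = [4; 3, 6, 3].

[4; 3, 6, 3]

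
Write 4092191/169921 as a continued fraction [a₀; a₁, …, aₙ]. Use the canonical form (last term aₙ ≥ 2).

[24; 12, 16, 15, 1, 17, 3]

4092191 = 24×169921 + 14087
169921 = 12×14087 + 877
14087 = 16×877 + 55
877 = 15×55 + 52
55 = 1×52 + 3
52 = 17×3 + 1
3 = 3×1 + 0  (stop)
So 4092191/169921 = [24; 12, 16, 15, 1, 17, 3].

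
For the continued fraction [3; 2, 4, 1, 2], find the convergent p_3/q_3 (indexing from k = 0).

Using pₖ = aₖpₖ₋₁ + pₖ₋₂, qₖ = aₖqₖ₋₁ + qₖ₋₂ (with p₋₁=1, p₋₂=0, q₋₁=0, q₋₂=1):
  k=0: a=3, p=3, q=1
  k=1: a=2, p=7, q=2
  k=2: a=4, p=31, q=9
  k=3: a=1, p=38, q=11

38/11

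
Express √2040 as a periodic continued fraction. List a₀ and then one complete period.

[45; 6, 90]

a₀ = ⌊√2040⌋ = 45.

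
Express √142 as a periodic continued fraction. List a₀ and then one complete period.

[11; 1, 10, 1, 22]

a₀ = ⌊√142⌋ = 11.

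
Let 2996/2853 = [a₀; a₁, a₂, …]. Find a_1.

2996 = 1·2853 + 143   →  a_0 = 1
2853 = 19·143 + 136   →  a_1 = 19

19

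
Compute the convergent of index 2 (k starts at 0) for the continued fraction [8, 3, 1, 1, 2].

33/4

Using pₖ = aₖpₖ₋₁ + pₖ₋₂, qₖ = aₖqₖ₋₁ + qₖ₋₂ (with p₋₁=1, p₋₂=0, q₋₁=0, q₋₂=1):
  k=0: a=8, p=8, q=1
  k=1: a=3, p=25, q=3
  k=2: a=1, p=33, q=4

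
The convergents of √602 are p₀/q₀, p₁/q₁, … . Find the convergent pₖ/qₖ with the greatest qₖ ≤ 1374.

33344/1359

√602 = [24; 1, 1, 6, 1, 1, 48, …] (period length 6).
Convergents:
  p_0/q_0 = 24/1
  p_1/q_1 = 25/1
  p_2/q_2 = 49/2
  p_3/q_3 = 319/13
  p_4/q_4 = 368/15
  p_5/q_5 = 687/28
  p_6/q_6 = 33344/1359
  p_7/q_7 = 34031/1387
q_6 = 1359 ≤ 1374 < 1387 = q_7, so the answer is 33344/1359.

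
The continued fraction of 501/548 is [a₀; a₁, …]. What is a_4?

501 = 0·548 + 501   →  a_0 = 0
548 = 1·501 + 47   →  a_1 = 1
501 = 10·47 + 31   →  a_2 = 10
47 = 1·31 + 16   →  a_3 = 1
31 = 1·16 + 15   →  a_4 = 1

1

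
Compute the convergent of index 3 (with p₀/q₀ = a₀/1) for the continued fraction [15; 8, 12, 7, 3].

10390/687

Using pₖ = aₖpₖ₋₁ + pₖ₋₂, qₖ = aₖqₖ₋₁ + qₖ₋₂ (with p₋₁=1, p₋₂=0, q₋₁=0, q₋₂=1):
  k=0: a=15, p=15, q=1
  k=1: a=8, p=121, q=8
  k=2: a=12, p=1467, q=97
  k=3: a=7, p=10390, q=687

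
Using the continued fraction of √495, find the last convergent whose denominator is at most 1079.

√495 = [22; 4, 44, …] (period length 2).
Convergents:
  p_0/q_0 = 22/1
  p_1/q_1 = 89/4
  p_2/q_2 = 3938/177
  p_3/q_3 = 15841/712
  p_4/q_4 = 700942/31505
q_3 = 712 ≤ 1079 < 31505 = q_4, so the answer is 15841/712.

15841/712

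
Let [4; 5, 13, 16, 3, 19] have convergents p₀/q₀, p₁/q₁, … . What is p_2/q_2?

Using pₖ = aₖpₖ₋₁ + pₖ₋₂, qₖ = aₖqₖ₋₁ + qₖ₋₂ (with p₋₁=1, p₋₂=0, q₋₁=0, q₋₂=1):
  k=0: a=4, p=4, q=1
  k=1: a=5, p=21, q=5
  k=2: a=13, p=277, q=66

277/66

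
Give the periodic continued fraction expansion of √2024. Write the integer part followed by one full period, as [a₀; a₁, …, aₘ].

[44; 1, 88]

a₀ = ⌊√2024⌋ = 44.
With m₀=0, d₀=1 and mₖ₊₁ = dₖaₖ − mₖ, dₖ₊₁ = (n − mₖ₊₁²)/dₖ, aₖ₊₁ = ⌊(a₀+mₖ₊₁)/dₖ₊₁⌋:
  k=1: m=44, d=88, a=1
  k=2: m=44, d=1, a=88
d=1 and a=2a₀=88 at k=2, so the next step gives (m, d) = (44, 88) again — its k=1 value — and the period has length 2.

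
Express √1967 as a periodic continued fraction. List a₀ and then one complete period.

[44; 2, 1, 5, 1, 2, 88]

a₀ = ⌊√1967⌋ = 44.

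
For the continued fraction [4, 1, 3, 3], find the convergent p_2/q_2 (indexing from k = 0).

19/4

Using pₖ = aₖpₖ₋₁ + pₖ₋₂, qₖ = aₖqₖ₋₁ + qₖ₋₂ (with p₋₁=1, p₋₂=0, q₋₁=0, q₋₂=1):
  k=0: a=4, p=4, q=1
  k=1: a=1, p=5, q=1
  k=2: a=3, p=19, q=4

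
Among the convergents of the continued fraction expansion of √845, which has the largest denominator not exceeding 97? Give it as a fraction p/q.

√845 = [29; 14, 1, 1, 14, 58, …] (period length 5).
Convergents:
  p_0/q_0 = 29/1
  p_1/q_1 = 407/14
  p_2/q_2 = 436/15
  p_3/q_3 = 843/29
  p_4/q_4 = 12238/421
q_3 = 29 ≤ 97 < 421 = q_4, so the answer is 843/29.

843/29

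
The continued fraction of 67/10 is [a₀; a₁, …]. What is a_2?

67 = 6·10 + 7   →  a_0 = 6
10 = 1·7 + 3   →  a_1 = 1
7 = 2·3 + 1   →  a_2 = 2

2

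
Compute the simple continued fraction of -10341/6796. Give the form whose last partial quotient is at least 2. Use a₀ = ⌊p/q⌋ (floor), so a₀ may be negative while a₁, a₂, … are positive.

[-2; 2, 11, 17, 3, 2, 2]

-10341 = -2·6796 + 3251
6796 = 2·3251 + 294
3251 = 11·294 + 17
294 = 17·17 + 5
17 = 3·5 + 2
5 = 2·2 + 1
2 = 2·1 + 0  (stop)
So -10341/6796 = [-2; 2, 11, 17, 3, 2, 2].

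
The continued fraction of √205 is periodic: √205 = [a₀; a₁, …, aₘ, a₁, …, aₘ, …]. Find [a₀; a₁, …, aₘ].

a₀ = ⌊√205⌋ = 14.
With m₀=0, d₀=1 and mₖ₊₁ = dₖaₖ − mₖ, dₖ₊₁ = (n − mₖ₊₁²)/dₖ, aₖ₊₁ = ⌊(a₀+mₖ₊₁)/dₖ₊₁⌋:
  k=1: m=14, d=9, a=3
  k=2: m=13, d=4, a=6
  k=3: m=11, d=21, a=1
  k=4: m=10, d=5, a=4
  k=5: m=10, d=21, a=1
  k=6: m=11, d=4, a=6
  k=7: m=13, d=9, a=3
  k=8: m=14, d=1, a=28
d=1 and a=2a₀=28 at k=8, so the next step gives (m, d) = (14, 9) again — its k=1 value — and the period has length 8.

[14; 3, 6, 1, 4, 1, 6, 3, 28]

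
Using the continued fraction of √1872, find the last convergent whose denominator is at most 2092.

√1872 = [43; 3, 1, 3, 86, …] (period length 4).
Convergents:
  p_0/q_0 = 43/1
  p_1/q_1 = 130/3
  p_2/q_2 = 173/4
  p_3/q_3 = 649/15
  p_4/q_4 = 55987/1294
  p_5/q_5 = 168610/3897
q_4 = 1294 ≤ 2092 < 3897 = q_5, so the answer is 55987/1294.

55987/1294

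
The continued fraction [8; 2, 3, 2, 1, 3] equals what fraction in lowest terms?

Using pₖ = aₖpₖ₋₁ + pₖ₋₂ and qₖ = aₖqₖ₋₁ + qₖ₋₂:
  k=0: a=8, p=8, q=1
  k=1: a=2, p=17, q=2
  k=2: a=3, p=59, q=7
  k=3: a=2, p=135, q=16
  k=4: a=1, p=194, q=23
  k=5: a=3, p=717, q=85

717/85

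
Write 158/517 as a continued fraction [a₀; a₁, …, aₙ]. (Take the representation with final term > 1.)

158 = 0×517 + 158
517 = 3×158 + 43
158 = 3×43 + 29
43 = 1×29 + 14
29 = 2×14 + 1
14 = 14×1 + 0  (stop)
So 158/517 = [0; 3, 3, 1, 2, 14].

[0; 3, 3, 1, 2, 14]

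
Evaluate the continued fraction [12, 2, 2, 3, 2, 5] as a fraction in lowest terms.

2631/212

Using pₖ = aₖpₖ₋₁ + pₖ₋₂ and qₖ = aₖqₖ₋₁ + qₖ₋₂:
  k=0: a=12, p=12, q=1
  k=1: a=2, p=25, q=2
  k=2: a=2, p=62, q=5
  k=3: a=3, p=211, q=17
  k=4: a=2, p=484, q=39
  k=5: a=5, p=2631, q=212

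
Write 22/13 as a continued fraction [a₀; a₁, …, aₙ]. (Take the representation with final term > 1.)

[1; 1, 2, 4]

22 = 1·13 + 9
13 = 1·9 + 4
9 = 2·4 + 1
4 = 4·1 + 0  (stop)
So 22/13 = [1; 1, 2, 4].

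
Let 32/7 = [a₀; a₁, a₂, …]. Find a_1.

32 = 4·7 + 4   →  a_0 = 4
7 = 1·4 + 3   →  a_1 = 1

1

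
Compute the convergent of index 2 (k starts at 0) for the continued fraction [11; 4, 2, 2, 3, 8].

101/9

Using pₖ = aₖpₖ₋₁ + pₖ₋₂, qₖ = aₖqₖ₋₁ + qₖ₋₂ (with p₋₁=1, p₋₂=0, q₋₁=0, q₋₂=1):
  k=0: a=11, p=11, q=1
  k=1: a=4, p=45, q=4
  k=2: a=2, p=101, q=9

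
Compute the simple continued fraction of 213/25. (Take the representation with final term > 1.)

213 = 8*25 + 13
25 = 1*13 + 12
13 = 1*12 + 1
12 = 12*1 + 0  (stop)
So 213/25 = [8; 1, 1, 12].

[8; 1, 1, 12]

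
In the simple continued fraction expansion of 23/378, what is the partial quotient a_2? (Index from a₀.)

23 = 0·378 + 23   →  a_0 = 0
378 = 16·23 + 10   →  a_1 = 16
23 = 2·10 + 3   →  a_2 = 2

2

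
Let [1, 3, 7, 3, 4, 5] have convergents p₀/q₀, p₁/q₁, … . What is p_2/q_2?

Using pₖ = aₖpₖ₋₁ + pₖ₋₂, qₖ = aₖqₖ₋₁ + qₖ₋₂ (with p₋₁=1, p₋₂=0, q₋₁=0, q₋₂=1):
  k=0: a=1, p=1, q=1
  k=1: a=3, p=4, q=3
  k=2: a=7, p=29, q=22

29/22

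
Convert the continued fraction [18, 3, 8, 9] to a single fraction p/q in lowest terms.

Fold from the inside: start with 9/1.
  8 + 1/9 = 73/9
  3 + 9/73 = 228/73
  18 + 73/228 = 4177/228

4177/228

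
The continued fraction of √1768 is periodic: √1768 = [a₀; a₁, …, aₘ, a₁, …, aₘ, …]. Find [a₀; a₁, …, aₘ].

[42; 21, 84]

a₀ = ⌊√1768⌋ = 42.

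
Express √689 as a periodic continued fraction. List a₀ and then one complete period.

[26; 4, 52]

a₀ = ⌊√689⌋ = 26.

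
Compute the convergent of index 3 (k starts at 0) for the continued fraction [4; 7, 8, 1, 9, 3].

265/64

Using pₖ = aₖpₖ₋₁ + pₖ₋₂, qₖ = aₖqₖ₋₁ + qₖ₋₂ (with p₋₁=1, p₋₂=0, q₋₁=0, q₋₂=1):
  k=0: a=4, p=4, q=1
  k=1: a=7, p=29, q=7
  k=2: a=8, p=236, q=57
  k=3: a=1, p=265, q=64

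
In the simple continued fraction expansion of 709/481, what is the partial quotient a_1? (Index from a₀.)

709 = 1·481 + 228   →  a_0 = 1
481 = 2·228 + 25   →  a_1 = 2

2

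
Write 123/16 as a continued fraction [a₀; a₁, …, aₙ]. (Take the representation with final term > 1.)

123 = 7×16 + 11
16 = 1×11 + 5
11 = 2×5 + 1
5 = 5×1 + 0  (stop)
So 123/16 = [7; 1, 2, 5].

[7; 1, 2, 5]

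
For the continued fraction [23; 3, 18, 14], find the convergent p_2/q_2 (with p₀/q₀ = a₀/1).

Using pₖ = aₖpₖ₋₁ + pₖ₋₂, qₖ = aₖqₖ₋₁ + qₖ₋₂ (with p₋₁=1, p₋₂=0, q₋₁=0, q₋₂=1):
  k=0: a=23, p=23, q=1
  k=1: a=3, p=70, q=3
  k=2: a=18, p=1283, q=55

1283/55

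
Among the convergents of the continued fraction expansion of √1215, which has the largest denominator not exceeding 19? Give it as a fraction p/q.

√1215 = [34; 1, 5, 1, 68, …] (period length 4).
Convergents:
  p_0/q_0 = 34/1
  p_1/q_1 = 35/1
  p_2/q_2 = 209/6
  p_3/q_3 = 244/7
  p_4/q_4 = 16801/482
q_3 = 7 ≤ 19 < 482 = q_4, so the answer is 244/7.

244/7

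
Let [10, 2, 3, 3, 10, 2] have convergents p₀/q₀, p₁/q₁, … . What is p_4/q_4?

Using pₖ = aₖpₖ₋₁ + pₖ₋₂, qₖ = aₖqₖ₋₁ + qₖ₋₂ (with p₋₁=1, p₋₂=0, q₋₁=0, q₋₂=1):
  k=0: a=10, p=10, q=1
  k=1: a=2, p=21, q=2
  k=2: a=3, p=73, q=7
  k=3: a=3, p=240, q=23
  k=4: a=10, p=2473, q=237

2473/237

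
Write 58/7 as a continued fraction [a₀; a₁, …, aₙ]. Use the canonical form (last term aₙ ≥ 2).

[8; 3, 2]

58 = 8·7 + 2
7 = 3·2 + 1
2 = 2·1 + 0  (stop)
So 58/7 = [8; 3, 2].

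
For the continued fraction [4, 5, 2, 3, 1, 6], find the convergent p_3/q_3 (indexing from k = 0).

159/38

Using pₖ = aₖpₖ₋₁ + pₖ₋₂, qₖ = aₖqₖ₋₁ + qₖ₋₂ (with p₋₁=1, p₋₂=0, q₋₁=0, q₋₂=1):
  k=0: a=4, p=4, q=1
  k=1: a=5, p=21, q=5
  k=2: a=2, p=46, q=11
  k=3: a=3, p=159, q=38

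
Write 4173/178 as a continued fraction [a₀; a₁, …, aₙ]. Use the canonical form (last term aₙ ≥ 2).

4173 = 23*178 + 79
178 = 2*79 + 20
79 = 3*20 + 19
20 = 1*19 + 1
19 = 19*1 + 0  (stop)
So 4173/178 = [23; 2, 3, 1, 19].

[23; 2, 3, 1, 19]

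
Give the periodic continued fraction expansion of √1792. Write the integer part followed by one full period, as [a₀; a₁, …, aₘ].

a₀ = ⌊√1792⌋ = 42.

[42; 3, 84]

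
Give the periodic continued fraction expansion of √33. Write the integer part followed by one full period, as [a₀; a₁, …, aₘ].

[5; 1, 2, 1, 10]

a₀ = ⌊√33⌋ = 5.
With m₀=0, d₀=1 and mₖ₊₁ = dₖaₖ − mₖ, dₖ₊₁ = (n − mₖ₊₁²)/dₖ, aₖ₊₁ = ⌊(a₀+mₖ₊₁)/dₖ₊₁⌋:
  k=1: m=5, d=8, a=1
  k=2: m=3, d=3, a=2
  k=3: m=3, d=8, a=1
  k=4: m=5, d=1, a=10
d=1 and a=2a₀=10 at k=4, so the next step gives (m, d) = (5, 8) again — its k=1 value — and the period has length 4.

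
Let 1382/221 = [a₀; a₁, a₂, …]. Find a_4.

1

1382 = 6·221 + 56   →  a_0 = 6
221 = 3·56 + 53   →  a_1 = 3
56 = 1·53 + 3   →  a_2 = 1
53 = 17·3 + 2   →  a_3 = 17
3 = 1·2 + 1   →  a_4 = 1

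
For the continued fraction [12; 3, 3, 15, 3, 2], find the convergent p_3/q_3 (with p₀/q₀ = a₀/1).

Using pₖ = aₖpₖ₋₁ + pₖ₋₂, qₖ = aₖqₖ₋₁ + qₖ₋₂ (with p₋₁=1, p₋₂=0, q₋₁=0, q₋₂=1):
  k=0: a=12, p=12, q=1
  k=1: a=3, p=37, q=3
  k=2: a=3, p=123, q=10
  k=3: a=15, p=1882, q=153

1882/153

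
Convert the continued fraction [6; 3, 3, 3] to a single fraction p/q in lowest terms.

Fold from the inside: start with 3/1.
  3 + 1/3 = 10/3
  3 + 3/10 = 33/10
  6 + 10/33 = 208/33

208/33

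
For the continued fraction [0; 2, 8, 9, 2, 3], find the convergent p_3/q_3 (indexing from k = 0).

73/155

Using pₖ = aₖpₖ₋₁ + pₖ₋₂, qₖ = aₖqₖ₋₁ + qₖ₋₂ (with p₋₁=1, p₋₂=0, q₋₁=0, q₋₂=1):
  k=0: a=0, p=0, q=1
  k=1: a=2, p=1, q=2
  k=2: a=8, p=8, q=17
  k=3: a=9, p=73, q=155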